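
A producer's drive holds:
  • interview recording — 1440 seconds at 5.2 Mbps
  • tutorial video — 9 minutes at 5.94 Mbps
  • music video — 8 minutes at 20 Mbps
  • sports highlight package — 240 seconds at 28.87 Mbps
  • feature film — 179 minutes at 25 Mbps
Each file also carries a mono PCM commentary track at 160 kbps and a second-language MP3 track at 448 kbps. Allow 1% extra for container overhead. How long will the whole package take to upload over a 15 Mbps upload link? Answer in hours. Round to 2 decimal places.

Audio total: 160 + 448 = 608 kbps = 0.608 Mbps.
interview recording: 5.808 Mbps × 1440 s × 1.01 = 8447.2 Mb
tutorial video: 6.548 Mbps × 540 s × 1.01 = 3571.3 Mb
music video: 20.608 Mbps × 480 s × 1.01 = 9990.8 Mb
sports highlight package: 29.478 Mbps × 240 s × 1.01 = 7145.5 Mb
feature film: 25.608 Mbps × 10740 s × 1.01 = 277780.2 Mb
Total: 306934.9 Mb = 38366.9 MB.
At 15 Mbps: 306934.9 / 15 = 20462 s ≈ 5.68 hours.

5.68 hours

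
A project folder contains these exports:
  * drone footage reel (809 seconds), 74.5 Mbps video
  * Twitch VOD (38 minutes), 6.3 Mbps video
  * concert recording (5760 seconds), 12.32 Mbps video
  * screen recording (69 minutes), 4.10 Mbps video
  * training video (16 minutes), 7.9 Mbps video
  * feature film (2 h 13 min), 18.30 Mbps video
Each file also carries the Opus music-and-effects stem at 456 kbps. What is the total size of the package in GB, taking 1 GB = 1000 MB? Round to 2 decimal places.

Audio: 456 kbps = 0.456 Mbps.
drone footage reel: 74.956 Mbps × 809 s = 60639.4 Mb
Twitch VOD: 6.756 Mbps × 2280 s = 15403.7 Mb
concert recording: 12.776 Mbps × 5760 s = 73589.8 Mb
screen recording: 4.556 Mbps × 4140 s = 18861.8 Mb
training video: 8.356 Mbps × 960 s = 8021.8 Mb
feature film: 18.756 Mbps × 7980 s = 149672.9 Mb
Total: 326189.3 Mb = 40773.7 MB.
= 40.77 GB.

40.77 GB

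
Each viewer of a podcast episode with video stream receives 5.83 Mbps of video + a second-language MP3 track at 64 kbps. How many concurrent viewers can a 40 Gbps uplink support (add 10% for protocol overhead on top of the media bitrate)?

Audio: 64 kbps = 0.064 Mbps.
Per-viewer media rate: 5.894 Mbps.
On the wire with 10% overhead: 6.483 Mbps.
40 Gbps = 40,000 Mbps; 40,000 / 6.483 = 6169.60 → 6169 viewers.

6169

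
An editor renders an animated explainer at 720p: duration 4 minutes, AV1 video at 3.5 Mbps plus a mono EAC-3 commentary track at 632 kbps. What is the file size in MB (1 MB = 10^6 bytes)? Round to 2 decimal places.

4 min = 240 s
Audio: 632 kbps = 0.632 Mbps.
Total bitrate: 3.5 + 0.632 = 4.132 Mbps.
Stream data: 4.132 Mbps × 240 s = 991.7 Mb.
991.7 Mb ÷ 8 = 124.0 MB → 124.0 MB.

123.96 MB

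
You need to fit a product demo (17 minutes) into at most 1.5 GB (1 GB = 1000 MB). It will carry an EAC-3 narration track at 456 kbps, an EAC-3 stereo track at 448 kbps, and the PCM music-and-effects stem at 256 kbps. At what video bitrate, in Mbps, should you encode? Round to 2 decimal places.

Budget: 1.5 GB = 12000.0 Mb.
17 min = 1020 s
Total bitrate budget: 12000.0 Mb / 1020 s = 11.765 Mbps.
Audio total: 456 + 448 + 256 = 1160 kbps = 1.160 Mbps.
Video: 11.765 − 1.160 = 10.605 Mbps.

10.60 Mbps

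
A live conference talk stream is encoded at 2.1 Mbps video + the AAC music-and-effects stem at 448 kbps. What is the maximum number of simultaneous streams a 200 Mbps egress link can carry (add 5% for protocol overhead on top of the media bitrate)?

Audio: 448 kbps = 0.448 Mbps.
Per-viewer media rate: 2.548 Mbps.
On the wire with 5% overhead: 2.675 Mbps.
200 Mbps = 200.0 Mbps; 200.0 / 2.675 = 74.76 → 74 viewers.

74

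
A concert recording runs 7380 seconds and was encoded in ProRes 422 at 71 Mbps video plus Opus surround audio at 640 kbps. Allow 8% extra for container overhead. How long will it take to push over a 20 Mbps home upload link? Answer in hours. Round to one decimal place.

Audio: 640 kbps = 0.640 Mbps.
Total bitrate: 71.640 Mbps.
File: 71.640 Mbps × 7380 s = 528703.2 Mb.
With 8% container overhead: ×1.08. → 570999.5 Mb.
At 20 Mbps: 570999.5 / 20 = 28550.0 s ≈ 7.93 hours.

7.9 hours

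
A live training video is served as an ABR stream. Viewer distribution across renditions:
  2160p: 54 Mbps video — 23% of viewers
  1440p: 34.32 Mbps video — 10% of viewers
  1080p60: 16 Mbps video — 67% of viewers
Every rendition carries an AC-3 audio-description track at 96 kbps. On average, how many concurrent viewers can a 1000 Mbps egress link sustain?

37

Audio: 96 kbps = 0.096 Mbps.
Average per-viewer bitrate: 0.23×54.096 + 0.10×34.416 + 0.67×16.096 = 26.668 Mbps.
1000 Mbps = 1,000 Mbps; 1,000 / 26.668 = 37.50 → 37.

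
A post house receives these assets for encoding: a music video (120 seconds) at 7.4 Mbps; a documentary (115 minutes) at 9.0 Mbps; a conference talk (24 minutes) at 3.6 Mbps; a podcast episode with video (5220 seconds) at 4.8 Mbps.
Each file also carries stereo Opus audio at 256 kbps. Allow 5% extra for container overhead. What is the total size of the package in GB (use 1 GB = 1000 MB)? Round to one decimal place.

12.7 GB

Audio: 256 kbps = 0.256 Mbps.
music video: 7.656 Mbps × 120 s × 1.05 = 964.7 Mb
documentary: 9.256 Mbps × 6900 s × 1.05 = 67059.7 Mb
conference talk: 3.856 Mbps × 1440 s × 1.05 = 5830.3 Mb
podcast episode with video: 5.056 Mbps × 5220 s × 1.05 = 27711.9 Mb
Total: 101566.6 Mb = 12695.8 MB.
= 12.70 GB.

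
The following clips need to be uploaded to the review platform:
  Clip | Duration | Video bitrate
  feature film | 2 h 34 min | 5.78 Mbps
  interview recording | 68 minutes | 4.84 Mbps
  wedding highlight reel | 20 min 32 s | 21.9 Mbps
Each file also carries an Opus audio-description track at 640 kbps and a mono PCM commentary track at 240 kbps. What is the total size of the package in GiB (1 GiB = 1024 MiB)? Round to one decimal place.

Audio total: 640 + 240 = 880 kbps = 0.880 Mbps.
feature film: 6.660 Mbps × 9240 s = 61538.4 Mb
interview recording: 5.720 Mbps × 4080 s = 23337.6 Mb
wedding highlight reel: 22.780 Mbps × 1232 s = 28065.0 Mb
Total: 112941.0 Mb = 14117.6 MB.
= 13.15 GiB.

13.1 GiB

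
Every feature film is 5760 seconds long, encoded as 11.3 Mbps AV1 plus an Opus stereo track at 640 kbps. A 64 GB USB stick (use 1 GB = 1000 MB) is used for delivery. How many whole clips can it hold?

7

Audio: 640 kbps = 0.640 Mbps.
Total bitrate: 11.940 Mbps.
Per item: 11.940 Mbps × 5760 s = 68,774 Mb = 8,597 MB.
Capacity: 64 GB = 512,000 Mb; 7.44 items → 7 complete.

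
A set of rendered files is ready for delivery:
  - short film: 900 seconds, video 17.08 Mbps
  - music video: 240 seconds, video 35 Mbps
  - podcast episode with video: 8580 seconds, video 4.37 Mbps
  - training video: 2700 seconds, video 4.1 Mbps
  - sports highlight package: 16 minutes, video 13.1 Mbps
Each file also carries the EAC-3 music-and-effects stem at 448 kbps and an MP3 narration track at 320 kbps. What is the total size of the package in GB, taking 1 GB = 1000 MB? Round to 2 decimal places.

11.90 GB

Audio total: 448 + 320 = 768 kbps = 0.768 Mbps.
short film: 17.848 Mbps × 900 s = 16063.2 Mb
music video: 35.768 Mbps × 240 s = 8584.3 Mb
podcast episode with video: 5.138 Mbps × 8580 s = 44084.0 Mb
training video: 4.868 Mbps × 2700 s = 13143.6 Mb
sports highlight package: 13.868 Mbps × 960 s = 13313.3 Mb
Total: 95188.4 Mb = 11898.6 MB.
= 11.90 GB.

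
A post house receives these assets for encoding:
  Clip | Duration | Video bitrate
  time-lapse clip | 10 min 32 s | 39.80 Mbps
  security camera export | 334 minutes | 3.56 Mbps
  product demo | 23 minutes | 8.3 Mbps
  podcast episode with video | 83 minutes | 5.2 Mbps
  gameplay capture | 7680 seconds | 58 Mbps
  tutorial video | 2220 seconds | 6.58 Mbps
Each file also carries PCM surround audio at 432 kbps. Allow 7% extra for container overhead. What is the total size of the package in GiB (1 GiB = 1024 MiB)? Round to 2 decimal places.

75.97 GiB

Audio: 432 kbps = 0.432 Mbps.
time-lapse clip: 40.232 Mbps × 632 s × 1.07 = 27206.5 Mb
security camera export: 3.992 Mbps × 20040 s × 1.07 = 85599.7 Mb
product demo: 8.732 Mbps × 1380 s × 1.07 = 12893.7 Mb
podcast episode with video: 5.632 Mbps × 4980 s × 1.07 = 30010.7 Mb
gameplay capture: 58.432 Mbps × 7680 s × 1.07 = 480170.8 Mb
tutorial video: 7.012 Mbps × 2220 s × 1.07 = 16656.3 Mb
Total: 652537.6 Mb = 81567.2 MB.
= 75.97 GiB.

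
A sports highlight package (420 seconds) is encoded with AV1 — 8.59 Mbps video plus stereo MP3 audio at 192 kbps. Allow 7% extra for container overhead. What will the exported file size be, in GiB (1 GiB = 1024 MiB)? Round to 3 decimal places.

0.459 GiB

Audio: 192 kbps = 0.192 Mbps.
Total bitrate: 8.59 + 0.192 = 8.782 Mbps.
Stream data: 8.782 Mbps × 420 s = 3688.4 Mb.
With 7% container overhead: ×1.07.
3,947 Mb = 493,328,850 bytes ÷ 1,073,741,824 = 0.4594 GiB.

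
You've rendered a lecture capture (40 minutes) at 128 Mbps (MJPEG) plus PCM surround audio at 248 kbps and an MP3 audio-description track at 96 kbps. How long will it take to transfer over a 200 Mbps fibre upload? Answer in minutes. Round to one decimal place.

40 min = 2400 s
Audio total: 248 + 96 = 344 kbps = 0.344 Mbps.
Total bitrate: 128.344 Mbps.
File: 128.344 Mbps × 2400 s = 308025.6 Mb.
At 200 Mbps: 308025.6 / 200 = 1540.1 s ≈ 25.7 minutes.

25.7 minutes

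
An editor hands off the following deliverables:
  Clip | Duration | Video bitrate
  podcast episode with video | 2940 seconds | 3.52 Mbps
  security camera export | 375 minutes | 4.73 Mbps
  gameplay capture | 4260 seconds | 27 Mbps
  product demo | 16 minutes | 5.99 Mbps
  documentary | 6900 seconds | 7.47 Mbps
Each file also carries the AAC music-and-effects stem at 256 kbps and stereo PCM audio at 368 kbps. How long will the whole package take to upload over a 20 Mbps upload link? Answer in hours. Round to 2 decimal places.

4.34 hours

Audio total: 256 + 368 = 624 kbps = 0.624 Mbps.
podcast episode with video: 4.144 Mbps × 2940 s = 12183.4 Mb
security camera export: 5.354 Mbps × 22500 s = 120465.0 Mb
gameplay capture: 27.624 Mbps × 4260 s = 117678.2 Mb
product demo: 6.614 Mbps × 960 s = 6349.4 Mb
documentary: 8.094 Mbps × 6900 s = 55848.6 Mb
Total: 312524.6 Mb = 39065.6 MB.
At 20 Mbps: 312524.6 / 20 = 15626 s ≈ 4.34 hours.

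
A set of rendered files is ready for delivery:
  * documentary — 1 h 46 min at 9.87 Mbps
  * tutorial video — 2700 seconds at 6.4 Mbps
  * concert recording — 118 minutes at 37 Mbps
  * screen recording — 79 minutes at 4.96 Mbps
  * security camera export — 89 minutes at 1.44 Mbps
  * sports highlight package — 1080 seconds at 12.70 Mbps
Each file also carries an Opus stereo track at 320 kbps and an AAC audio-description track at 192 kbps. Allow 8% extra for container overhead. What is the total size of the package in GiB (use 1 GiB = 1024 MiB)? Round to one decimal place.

50.4 GiB

Audio total: 320 + 192 = 512 kbps = 0.512 Mbps.
documentary: 10.382 Mbps × 6360 s × 1.08 = 71311.9 Mb
tutorial video: 6.912 Mbps × 2700 s × 1.08 = 20155.4 Mb
concert recording: 37.512 Mbps × 7080 s × 1.08 = 286831.8 Mb
screen recording: 5.472 Mbps × 4740 s × 1.08 = 28012.3 Mb
security camera export: 1.952 Mbps × 5340 s × 1.08 = 11257.6 Mb
sports highlight package: 13.212 Mbps × 1080 s × 1.08 = 15410.5 Mb
Total: 432979.3 Mb = 54122.4 MB.
= 50.41 GiB.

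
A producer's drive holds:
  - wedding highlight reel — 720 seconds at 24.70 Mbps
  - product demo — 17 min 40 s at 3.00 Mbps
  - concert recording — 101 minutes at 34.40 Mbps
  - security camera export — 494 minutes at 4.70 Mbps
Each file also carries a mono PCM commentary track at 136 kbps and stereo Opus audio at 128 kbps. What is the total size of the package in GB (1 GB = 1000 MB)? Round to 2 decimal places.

47.33 GB

Audio total: 136 + 128 = 264 kbps = 0.264 Mbps.
wedding highlight reel: 24.964 Mbps × 720 s = 17974.1 Mb
product demo: 3.264 Mbps × 1060 s = 3459.8 Mb
concert recording: 34.664 Mbps × 6060 s = 210063.8 Mb
security camera export: 4.964 Mbps × 29640 s = 147133.0 Mb
Total: 378630.7 Mb = 47328.8 MB.
= 47.33 GB.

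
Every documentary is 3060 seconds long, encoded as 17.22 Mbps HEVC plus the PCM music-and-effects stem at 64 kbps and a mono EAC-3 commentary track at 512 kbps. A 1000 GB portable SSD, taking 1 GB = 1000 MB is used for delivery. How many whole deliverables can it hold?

Audio total: 64 + 512 = 576 kbps = 0.576 Mbps.
Total bitrate: 17.796 Mbps.
Per item: 17.796 Mbps × 3060 s = 54,456 Mb = 6,807 MB.
Capacity: 1000 GB = 8,000,000 Mb; 146.91 items → 146 complete.

146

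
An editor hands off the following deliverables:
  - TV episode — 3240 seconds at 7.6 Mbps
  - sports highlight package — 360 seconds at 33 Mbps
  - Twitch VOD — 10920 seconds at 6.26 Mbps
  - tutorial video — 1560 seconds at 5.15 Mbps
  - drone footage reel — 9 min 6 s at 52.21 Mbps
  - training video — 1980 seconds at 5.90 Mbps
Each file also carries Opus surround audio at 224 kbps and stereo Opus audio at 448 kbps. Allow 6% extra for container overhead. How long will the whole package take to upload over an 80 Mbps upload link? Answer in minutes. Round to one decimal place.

Audio total: 224 + 448 = 672 kbps = 0.672 Mbps.
TV episode: 8.272 Mbps × 3240 s × 1.06 = 28409.4 Mb
sports highlight package: 33.672 Mbps × 360 s × 1.06 = 12849.2 Mb
Twitch VOD: 6.932 Mbps × 10920 s × 1.06 = 80239.3 Mb
tutorial video: 5.822 Mbps × 1560 s × 1.06 = 9627.3 Mb
drone footage reel: 52.882 Mbps × 546 s × 1.06 = 30606.0 Mb
training video: 6.572 Mbps × 1980 s × 1.06 = 13793.3 Mb
Total: 175524.4 Mb = 21940.6 MB.
At 80 Mbps: 175524.4 / 80 = 2194 s ≈ 36.6 minutes.

36.6 minutes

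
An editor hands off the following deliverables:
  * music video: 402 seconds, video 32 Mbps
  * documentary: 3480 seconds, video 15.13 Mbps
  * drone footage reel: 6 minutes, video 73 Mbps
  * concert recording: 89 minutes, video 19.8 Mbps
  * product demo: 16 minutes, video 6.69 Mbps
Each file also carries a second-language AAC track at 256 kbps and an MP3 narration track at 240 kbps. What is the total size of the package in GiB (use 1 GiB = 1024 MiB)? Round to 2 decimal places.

24.35 GiB

Audio total: 256 + 240 = 496 kbps = 0.496 Mbps.
music video: 32.496 Mbps × 402 s = 13063.4 Mb
documentary: 15.626 Mbps × 3480 s = 54378.5 Mb
drone footage reel: 73.496 Mbps × 360 s = 26458.6 Mb
concert recording: 20.296 Mbps × 5340 s = 108380.6 Mb
product demo: 7.186 Mbps × 960 s = 6898.6 Mb
Total: 209179.6 Mb = 26147.5 MB.
= 24.35 GiB.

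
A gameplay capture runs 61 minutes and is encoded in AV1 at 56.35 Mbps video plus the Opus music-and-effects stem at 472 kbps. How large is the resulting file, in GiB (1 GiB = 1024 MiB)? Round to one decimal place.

61 min = 3660 s
Audio: 472 kbps = 0.472 Mbps.
Total bitrate: 56.35 + 0.472 = 56.822 Mbps.
Stream data: 56.822 Mbps × 3660 s = 207968.5 Mb.
207,969 Mb = 25,996,065,000 bytes ÷ 1,073,741,824 = 24.21 GiB.

24.2 GiB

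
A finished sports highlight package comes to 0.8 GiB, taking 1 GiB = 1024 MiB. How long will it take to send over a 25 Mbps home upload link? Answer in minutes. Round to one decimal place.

4.6 minutes

File: 0.8 GiB = 6871.9 Mb.
At 25 Mbps: 6871.9 / 25 = 274.9 s ≈ 4.58 minutes.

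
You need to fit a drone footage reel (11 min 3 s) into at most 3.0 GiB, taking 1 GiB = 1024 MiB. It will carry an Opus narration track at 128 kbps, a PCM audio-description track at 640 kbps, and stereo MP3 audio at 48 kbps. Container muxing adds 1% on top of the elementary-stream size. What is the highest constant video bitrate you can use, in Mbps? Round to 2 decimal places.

Budget: 3.0 GiB = 25769.8 Mb.
Stream payload after overhead: 25769.8 / 1.01 = 25514.7 Mb.
11 min 3 s = 663 s
Total bitrate budget: 25514.7 Mb / 663 s = 38.484 Mbps.
Audio total: 128 + 640 + 48 = 816 kbps = 0.816 Mbps.
Video: 38.484 − 0.816 = 37.668 Mbps.

37.67 Mbps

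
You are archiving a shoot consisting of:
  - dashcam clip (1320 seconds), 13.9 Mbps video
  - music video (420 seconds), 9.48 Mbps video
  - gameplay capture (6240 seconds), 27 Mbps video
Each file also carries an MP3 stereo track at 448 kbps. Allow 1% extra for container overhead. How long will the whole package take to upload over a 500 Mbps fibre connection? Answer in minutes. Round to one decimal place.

Audio: 448 kbps = 0.448 Mbps.
dashcam clip: 14.348 Mbps × 1320 s × 1.01 = 19128.8 Mb
music video: 9.928 Mbps × 420 s × 1.01 = 4211.5 Mb
gameplay capture: 27.448 Mbps × 6240 s × 1.01 = 172988.3 Mb
Total: 196328.5 Mb = 24541.1 MB.
At 500 Mbps: 196328.5 / 500 = 393 s ≈ 6.54 minutes.

6.5 minutes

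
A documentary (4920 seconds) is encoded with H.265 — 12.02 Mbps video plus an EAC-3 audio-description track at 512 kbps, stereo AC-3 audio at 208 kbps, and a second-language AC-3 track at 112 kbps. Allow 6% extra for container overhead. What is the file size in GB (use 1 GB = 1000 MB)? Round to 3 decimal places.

Audio total: 512 + 208 + 112 = 832 kbps = 0.832 Mbps.
Total bitrate: 12.02 + 0.832 = 12.852 Mbps.
Stream data: 12.852 Mbps × 4920 s = 63231.8 Mb.
With 6% container overhead: ×1.06.
67,026 Mb ÷ 8 = 8,378 MB → 8.378 GB.

8.378 GB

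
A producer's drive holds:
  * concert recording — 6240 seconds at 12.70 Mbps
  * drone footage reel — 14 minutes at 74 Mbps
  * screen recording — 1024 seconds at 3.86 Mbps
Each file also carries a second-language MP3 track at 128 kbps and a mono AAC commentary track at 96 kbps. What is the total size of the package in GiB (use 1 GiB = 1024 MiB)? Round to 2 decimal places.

Audio total: 128 + 96 = 224 kbps = 0.224 Mbps.
concert recording: 12.924 Mbps × 6240 s = 80645.8 Mb
drone footage reel: 74.224 Mbps × 840 s = 62348.2 Mb
screen recording: 4.084 Mbps × 1024 s = 4182.0 Mb
Total: 147175.9 Mb = 18397.0 MB.
= 17.13 GiB.

17.13 GiB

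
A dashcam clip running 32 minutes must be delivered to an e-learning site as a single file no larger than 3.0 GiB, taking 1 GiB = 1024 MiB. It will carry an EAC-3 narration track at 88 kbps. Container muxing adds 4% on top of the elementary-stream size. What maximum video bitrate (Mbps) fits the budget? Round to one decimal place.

Budget: 3.0 GiB = 25769.8 Mb.
Stream payload after overhead: 25769.8 / 1.04 = 24778.7 Mb.
32 min = 1920 s
Total bitrate budget: 24778.7 Mb / 1920 s = 12.906 Mbps.
Audio: 88 kbps = 0.088 Mbps.
Video: 12.906 − 0.088 = 12.818 Mbps.

12.8 Mbps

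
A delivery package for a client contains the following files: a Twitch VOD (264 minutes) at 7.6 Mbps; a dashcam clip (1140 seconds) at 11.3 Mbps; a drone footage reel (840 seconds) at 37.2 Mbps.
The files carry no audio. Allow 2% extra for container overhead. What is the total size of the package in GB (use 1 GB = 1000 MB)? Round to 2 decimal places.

Twitch VOD: 7.600 Mbps × 15840 s × 1.02 = 122791.7 Mb
dashcam clip: 11.300 Mbps × 1140 s × 1.02 = 13139.6 Mb
drone footage reel: 37.200 Mbps × 840 s × 1.02 = 31873.0 Mb
Total: 167804.3 Mb = 20975.5 MB.
= 20.98 GB.

20.98 GB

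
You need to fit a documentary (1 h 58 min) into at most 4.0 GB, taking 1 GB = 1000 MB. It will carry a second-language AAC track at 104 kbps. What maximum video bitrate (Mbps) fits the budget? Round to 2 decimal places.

Budget: 4.0 GB = 32000.0 Mb.
1 h 58 min = 118 min = 7080 s
Total bitrate budget: 32000.0 Mb / 7080 s = 4.520 Mbps.
Audio: 104 kbps = 0.104 Mbps.
Video: 4.520 − 0.104 = 4.416 Mbps.

4.42 Mbps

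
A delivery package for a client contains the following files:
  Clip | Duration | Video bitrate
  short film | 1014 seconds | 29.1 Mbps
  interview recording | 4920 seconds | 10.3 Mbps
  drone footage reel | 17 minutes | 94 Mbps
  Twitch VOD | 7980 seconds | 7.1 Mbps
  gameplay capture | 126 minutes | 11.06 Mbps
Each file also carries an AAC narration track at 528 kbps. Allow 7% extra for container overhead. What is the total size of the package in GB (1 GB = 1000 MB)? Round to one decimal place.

43.9 GB

Audio: 528 kbps = 0.528 Mbps.
short film: 29.628 Mbps × 1014 s × 1.07 = 32145.8 Mb
interview recording: 10.828 Mbps × 4920 s × 1.07 = 57002.9 Mb
drone footage reel: 94.528 Mbps × 1020 s × 1.07 = 103167.9 Mb
Twitch VOD: 7.628 Mbps × 7980 s × 1.07 = 65132.4 Mb
gameplay capture: 11.588 Mbps × 7560 s × 1.07 = 93737.6 Mb
Total: 351186.7 Mb = 43898.3 MB.
= 43.90 GB.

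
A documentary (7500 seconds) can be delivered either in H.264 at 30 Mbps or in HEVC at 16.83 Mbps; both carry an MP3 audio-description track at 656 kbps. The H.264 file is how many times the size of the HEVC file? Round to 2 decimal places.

Audio: 656 kbps = 0.656 Mbps.
H.264: 30.656 Mbps × 7500 s = 229920.0 Mb = 28.740 GB.
HEVC: 17.486 Mbps × 7500 s = 131145.0 Mb = 16.393 GB.
Ratio: 28.740 / 16.393 = 1.753.

1.75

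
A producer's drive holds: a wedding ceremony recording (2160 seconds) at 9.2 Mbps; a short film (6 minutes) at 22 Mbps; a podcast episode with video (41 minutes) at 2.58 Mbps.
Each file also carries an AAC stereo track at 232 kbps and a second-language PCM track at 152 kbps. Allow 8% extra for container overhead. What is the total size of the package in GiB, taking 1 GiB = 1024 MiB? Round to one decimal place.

4.5 GiB

Audio total: 232 + 152 = 384 kbps = 0.384 Mbps.
wedding ceremony recording: 9.584 Mbps × 2160 s × 1.08 = 22357.6 Mb
short film: 22.384 Mbps × 360 s × 1.08 = 8702.9 Mb
podcast episode with video: 2.964 Mbps × 2460 s × 1.08 = 7874.8 Mb
Total: 38935.2 Mb = 4866.9 MB.
= 4.533 GiB.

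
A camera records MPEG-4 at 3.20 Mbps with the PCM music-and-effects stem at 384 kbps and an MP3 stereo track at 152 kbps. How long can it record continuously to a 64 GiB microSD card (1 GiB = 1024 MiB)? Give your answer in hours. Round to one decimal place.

40.9 hours

Audio total: 384 + 152 = 536 kbps = 0.536 Mbps.
Total bitrate: 3.20 + 0.536 = 3.736 Mbps.
Capacity: 64 GiB = 549,756 Mb.
Recording time: 549,756 / 3.736 = 147,151 s ≈ 40.9 hours.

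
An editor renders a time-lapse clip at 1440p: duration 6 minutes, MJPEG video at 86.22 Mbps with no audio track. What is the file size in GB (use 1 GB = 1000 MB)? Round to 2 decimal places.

6 min = 360 s
Total bitrate: 86.22 Mbps.
Stream data: 86.220 Mbps × 360 s = 31039.2 Mb.
31,039 Mb ÷ 8 = 3,880 MB → 3.880 GB.

3.88 GB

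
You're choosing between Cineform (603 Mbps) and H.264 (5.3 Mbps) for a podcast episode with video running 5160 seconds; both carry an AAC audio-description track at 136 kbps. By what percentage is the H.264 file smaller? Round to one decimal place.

Audio: 136 kbps = 0.136 Mbps.
Cineform: 603.136 Mbps × 5160 s = 3112181.8 Mb = 389.023 GB.
H.264: 5.436 Mbps × 5160 s = 28049.8 Mb = 3.506 GB.
Reduction: (1 − 3.506/389.023) × 100 = 99.10%.

99.1%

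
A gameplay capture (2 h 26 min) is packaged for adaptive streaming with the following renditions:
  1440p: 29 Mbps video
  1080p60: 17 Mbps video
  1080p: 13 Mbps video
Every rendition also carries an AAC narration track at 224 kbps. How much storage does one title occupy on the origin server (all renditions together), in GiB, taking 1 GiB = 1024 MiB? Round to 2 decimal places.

60.85 GiB

2 h 26 min = 146 min = 8760 s
Audio: 224 kbps = 0.224 Mbps.
Sum of rendition bitrates: (29+0.224) + (17+0.224) + (13+0.224) = 59.672 Mbps.
× 8760 s = 522,727 Mb = 65,341 MB = 60.85 GiB.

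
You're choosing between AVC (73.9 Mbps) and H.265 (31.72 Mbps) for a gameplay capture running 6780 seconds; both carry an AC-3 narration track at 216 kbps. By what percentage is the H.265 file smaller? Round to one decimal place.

Audio: 216 kbps = 0.216 Mbps.
AVC: 74.116 Mbps × 6780 s = 502506.5 Mb = 62.813 GB.
H.265: 31.936 Mbps × 6780 s = 216526.1 Mb = 27.066 GB.
Reduction: (1 − 27.066/62.813) × 100 = 56.91%.

56.9%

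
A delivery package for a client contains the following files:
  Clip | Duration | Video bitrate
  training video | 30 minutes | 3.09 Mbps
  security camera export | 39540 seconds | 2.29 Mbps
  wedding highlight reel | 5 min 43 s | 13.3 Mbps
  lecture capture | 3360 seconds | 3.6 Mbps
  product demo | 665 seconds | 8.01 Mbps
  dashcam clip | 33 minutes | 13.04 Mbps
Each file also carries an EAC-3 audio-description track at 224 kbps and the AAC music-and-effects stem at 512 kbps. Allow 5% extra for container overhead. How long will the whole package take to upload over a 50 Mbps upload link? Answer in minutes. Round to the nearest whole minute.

Audio total: 224 + 512 = 736 kbps = 0.736 Mbps.
training video: 3.826 Mbps × 1800 s × 1.05 = 7231.1 Mb
security camera export: 3.026 Mbps × 39540 s × 1.05 = 125630.4 Mb
wedding highlight reel: 14.036 Mbps × 343 s × 1.05 = 5055.1 Mb
lecture capture: 4.336 Mbps × 3360 s × 1.05 = 15297.4 Mb
product demo: 8.746 Mbps × 665 s × 1.05 = 6106.9 Mb
dashcam clip: 13.776 Mbps × 1980 s × 1.05 = 28640.3 Mb
Total: 187961.3 Mb = 23495.2 MB.
At 50 Mbps: 187961.3 / 50 = 3759 s ≈ 62.7 minutes.

63 minutes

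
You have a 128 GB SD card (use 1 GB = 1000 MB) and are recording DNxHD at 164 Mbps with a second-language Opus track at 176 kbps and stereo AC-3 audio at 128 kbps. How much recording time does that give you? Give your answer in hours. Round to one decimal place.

Audio total: 176 + 128 = 304 kbps = 0.304 Mbps.
Total bitrate: 164 + 0.304 = 164.304 Mbps.
Capacity: 128 GB = 1,024,000 Mb.
Recording time: 1,024,000 / 164.304 = 6,232 s ≈ 1.73 hours.

1.7 hours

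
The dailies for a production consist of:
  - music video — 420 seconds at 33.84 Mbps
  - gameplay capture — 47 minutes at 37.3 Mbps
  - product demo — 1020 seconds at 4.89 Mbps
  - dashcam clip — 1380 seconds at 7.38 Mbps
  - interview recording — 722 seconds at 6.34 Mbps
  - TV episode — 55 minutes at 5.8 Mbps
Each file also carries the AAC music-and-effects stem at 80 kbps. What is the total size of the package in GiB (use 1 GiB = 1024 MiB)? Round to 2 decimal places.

18.52 GiB

Audio: 80 kbps = 0.080 Mbps.
music video: 33.920 Mbps × 420 s = 14246.4 Mb
gameplay capture: 37.380 Mbps × 2820 s = 105411.6 Mb
product demo: 4.970 Mbps × 1020 s = 5069.4 Mb
dashcam clip: 7.460 Mbps × 1380 s = 10294.8 Mb
interview recording: 6.420 Mbps × 722 s = 4635.2 Mb
TV episode: 5.880 Mbps × 3300 s = 19404.0 Mb
Total: 159061.4 Mb = 19882.7 MB.
= 18.52 GiB.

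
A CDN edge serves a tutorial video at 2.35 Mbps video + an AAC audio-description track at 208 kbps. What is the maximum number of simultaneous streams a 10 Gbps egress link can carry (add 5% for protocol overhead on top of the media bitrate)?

Audio: 208 kbps = 0.208 Mbps.
Per-viewer media rate: 2.558 Mbps.
On the wire with 5% overhead: 2.686 Mbps.
10 Gbps = 10,000 Mbps; 10,000 / 2.686 = 3723.15 → 3723 viewers.

3723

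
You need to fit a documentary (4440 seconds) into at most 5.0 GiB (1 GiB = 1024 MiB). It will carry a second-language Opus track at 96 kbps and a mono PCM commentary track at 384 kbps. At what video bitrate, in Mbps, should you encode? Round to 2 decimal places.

Budget: 5.0 GiB = 42949.7 Mb.
Total bitrate budget: 42949.7 Mb / 4440 s = 9.673 Mbps.
Audio total: 96 + 384 = 480 kbps = 0.480 Mbps.
Video: 9.673 − 0.480 = 9.193 Mbps.

9.19 Mbps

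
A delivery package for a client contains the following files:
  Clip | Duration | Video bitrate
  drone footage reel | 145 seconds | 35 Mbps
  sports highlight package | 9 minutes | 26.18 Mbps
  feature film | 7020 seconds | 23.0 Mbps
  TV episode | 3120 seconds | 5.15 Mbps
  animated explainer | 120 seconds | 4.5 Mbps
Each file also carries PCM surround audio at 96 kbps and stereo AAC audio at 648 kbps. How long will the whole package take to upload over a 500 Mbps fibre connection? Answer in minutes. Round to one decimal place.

6.8 minutes

Audio total: 96 + 648 = 744 kbps = 0.744 Mbps.
drone footage reel: 35.744 Mbps × 145 s = 5182.9 Mb
sports highlight package: 26.924 Mbps × 540 s = 14539.0 Mb
feature film: 23.744 Mbps × 7020 s = 166682.9 Mb
TV episode: 5.894 Mbps × 3120 s = 18389.3 Mb
animated explainer: 5.244 Mbps × 120 s = 629.3 Mb
Total: 205423.3 Mb = 25677.9 MB.
At 500 Mbps: 205423.3 / 500 = 411 s ≈ 6.85 minutes.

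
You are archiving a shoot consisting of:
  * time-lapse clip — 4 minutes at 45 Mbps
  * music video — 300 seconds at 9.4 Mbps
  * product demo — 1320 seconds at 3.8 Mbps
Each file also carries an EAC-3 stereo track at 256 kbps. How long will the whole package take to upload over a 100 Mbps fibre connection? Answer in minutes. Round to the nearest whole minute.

Audio: 256 kbps = 0.256 Mbps.
time-lapse clip: 45.256 Mbps × 240 s = 10861.4 Mb
music video: 9.656 Mbps × 300 s = 2896.8 Mb
product demo: 4.056 Mbps × 1320 s = 5353.9 Mb
Total: 19112.2 Mb = 2389.0 MB.
At 100 Mbps: 19112.2 / 100 = 191 s ≈ 3.19 minutes.

3 minutes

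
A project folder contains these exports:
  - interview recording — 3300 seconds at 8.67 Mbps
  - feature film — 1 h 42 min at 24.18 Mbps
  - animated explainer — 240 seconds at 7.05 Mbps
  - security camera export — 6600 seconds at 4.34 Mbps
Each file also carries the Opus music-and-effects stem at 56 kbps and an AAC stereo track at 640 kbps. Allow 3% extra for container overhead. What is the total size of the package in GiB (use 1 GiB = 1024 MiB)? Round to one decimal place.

Audio total: 56 + 640 = 696 kbps = 0.696 Mbps.
interview recording: 9.366 Mbps × 3300 s × 1.03 = 31835.0 Mb
feature film: 24.876 Mbps × 6120 s × 1.03 = 156808.4 Mb
animated explainer: 7.746 Mbps × 240 s × 1.03 = 1914.8 Mb
security camera export: 5.036 Mbps × 6600 s × 1.03 = 34234.7 Mb
Total: 224792.9 Mb = 28099.1 MB.
= 26.17 GiB.

26.2 GiB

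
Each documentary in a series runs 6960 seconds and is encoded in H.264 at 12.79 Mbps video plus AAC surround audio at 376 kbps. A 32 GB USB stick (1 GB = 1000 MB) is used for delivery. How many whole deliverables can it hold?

Audio: 376 kbps = 0.376 Mbps.
Total bitrate: 13.166 Mbps.
Per item: 13.166 Mbps × 6960 s = 91,635 Mb = 11,454 MB.
Capacity: 32 GB = 256,000 Mb; 2.79 items → 2 complete.

2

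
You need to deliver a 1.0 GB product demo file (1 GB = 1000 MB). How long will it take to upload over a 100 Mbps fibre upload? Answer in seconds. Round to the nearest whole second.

80 seconds

File: 1.0 GB = 8000.0 Mb.
At 100 Mbps: 8000.0 / 100 = 80.0 s ≈ 80 seconds.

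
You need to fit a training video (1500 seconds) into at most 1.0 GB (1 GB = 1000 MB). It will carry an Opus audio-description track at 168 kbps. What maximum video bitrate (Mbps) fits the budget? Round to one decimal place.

Budget: 1.0 GB = 8000.0 Mb.
Total bitrate budget: 8000.0 Mb / 1500 s = 5.333 Mbps.
Audio: 168 kbps = 0.168 Mbps.
Video: 5.333 − 0.168 = 5.165 Mbps.

5.2 Mbps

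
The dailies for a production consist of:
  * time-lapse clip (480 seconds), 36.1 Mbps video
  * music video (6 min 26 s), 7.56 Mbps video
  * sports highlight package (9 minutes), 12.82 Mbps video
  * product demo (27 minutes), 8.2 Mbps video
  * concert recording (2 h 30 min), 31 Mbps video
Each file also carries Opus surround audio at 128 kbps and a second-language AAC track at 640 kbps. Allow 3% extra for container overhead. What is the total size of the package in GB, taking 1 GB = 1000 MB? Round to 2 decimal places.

42.32 GB

Audio total: 128 + 640 = 768 kbps = 0.768 Mbps.
time-lapse clip: 36.868 Mbps × 480 s × 1.03 = 18227.5 Mb
music video: 8.328 Mbps × 386 s × 1.03 = 3311.0 Mb
sports highlight package: 13.588 Mbps × 540 s × 1.03 = 7557.6 Mb
product demo: 8.968 Mbps × 1620 s × 1.03 = 14964.0 Mb
concert recording: 31.768 Mbps × 9000 s × 1.03 = 294489.4 Mb
Total: 338549.6 Mb = 42318.7 MB.
= 42.32 GB.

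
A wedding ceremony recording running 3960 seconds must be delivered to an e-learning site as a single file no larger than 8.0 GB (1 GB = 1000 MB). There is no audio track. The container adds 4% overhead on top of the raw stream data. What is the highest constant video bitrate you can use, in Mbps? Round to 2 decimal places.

15.54 Mbps

Budget: 8.0 GB = 64000.0 Mb.
Stream payload after overhead: 64000.0 / 1.04 = 61538.5 Mb.
Total bitrate budget: 61538.5 Mb / 3960 s = 15.540 Mbps.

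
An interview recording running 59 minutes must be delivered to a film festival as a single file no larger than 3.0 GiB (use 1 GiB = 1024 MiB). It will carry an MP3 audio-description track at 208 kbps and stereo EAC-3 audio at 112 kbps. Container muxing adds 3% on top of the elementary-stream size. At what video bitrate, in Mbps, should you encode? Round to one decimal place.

Budget: 3.0 GiB = 25769.8 Mb.
Stream payload after overhead: 25769.8 / 1.03 = 25019.2 Mb.
59 min = 3540 s
Total bitrate budget: 25019.2 Mb / 3540 s = 7.068 Mbps.
Audio total: 208 + 112 = 320 kbps = 0.320 Mbps.
Video: 7.068 − 0.320 = 6.748 Mbps.

6.7 Mbps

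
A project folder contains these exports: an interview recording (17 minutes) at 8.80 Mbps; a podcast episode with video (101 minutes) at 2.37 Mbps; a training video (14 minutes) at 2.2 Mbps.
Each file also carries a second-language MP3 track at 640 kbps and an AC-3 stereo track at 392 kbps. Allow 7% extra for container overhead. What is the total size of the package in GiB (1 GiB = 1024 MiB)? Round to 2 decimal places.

4.16 GiB

Audio total: 640 + 392 = 1032 kbps = 1.032 Mbps.
interview recording: 9.832 Mbps × 1020 s × 1.07 = 10730.6 Mb
podcast episode with video: 3.402 Mbps × 6060 s × 1.07 = 22059.2 Mb
training video: 3.232 Mbps × 840 s × 1.07 = 2904.9 Mb
Total: 35694.8 Mb = 4461.9 MB.
= 4.155 GiB.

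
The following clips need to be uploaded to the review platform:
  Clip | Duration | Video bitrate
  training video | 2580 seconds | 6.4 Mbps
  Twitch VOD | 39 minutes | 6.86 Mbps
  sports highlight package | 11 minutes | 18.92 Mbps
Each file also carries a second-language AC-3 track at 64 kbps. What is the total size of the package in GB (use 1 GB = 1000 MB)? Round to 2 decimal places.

5.68 GB

Audio: 64 kbps = 0.064 Mbps.
training video: 6.464 Mbps × 2580 s = 16677.1 Mb
Twitch VOD: 6.924 Mbps × 2340 s = 16202.2 Mb
sports highlight package: 18.984 Mbps × 660 s = 12529.4 Mb
Total: 45408.7 Mb = 5676.1 MB.
= 5.676 GB.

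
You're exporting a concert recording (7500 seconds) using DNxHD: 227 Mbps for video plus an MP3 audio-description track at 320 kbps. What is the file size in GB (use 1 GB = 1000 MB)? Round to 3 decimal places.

Audio: 320 kbps = 0.320 Mbps.
Total bitrate: 227 + 0.320 = 227.320 Mbps.
Stream data: 227.320 Mbps × 7500 s = 1704900.0 Mb.
1,704,900 Mb ÷ 8 = 213,112 MB → 213.1 GB.

213.113 GB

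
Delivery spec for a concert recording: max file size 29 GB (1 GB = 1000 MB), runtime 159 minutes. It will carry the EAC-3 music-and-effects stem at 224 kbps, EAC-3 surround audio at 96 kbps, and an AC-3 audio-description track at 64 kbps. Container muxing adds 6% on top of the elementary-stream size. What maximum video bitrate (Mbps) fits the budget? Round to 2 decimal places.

Budget: 29 GB = 232000.0 Mb.
Stream payload after overhead: 232000.0 / 1.06 = 218867.9 Mb.
159 min = 9540 s
Total bitrate budget: 218867.9 Mb / 9540 s = 22.942 Mbps.
Audio total: 224 + 96 + 64 = 384 kbps = 0.384 Mbps.
Video: 22.942 − 0.384 = 22.558 Mbps.

22.56 Mbps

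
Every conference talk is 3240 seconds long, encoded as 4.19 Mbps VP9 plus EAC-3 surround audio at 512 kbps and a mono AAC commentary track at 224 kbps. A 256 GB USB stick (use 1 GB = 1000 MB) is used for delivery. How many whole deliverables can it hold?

Audio total: 512 + 224 = 736 kbps = 0.736 Mbps.
Total bitrate: 4.926 Mbps.
Per item: 4.926 Mbps × 3240 s = 15,960 Mb = 1,995 MB.
Capacity: 256 GB = 2,048,000 Mb; 128.32 items → 128 complete.

128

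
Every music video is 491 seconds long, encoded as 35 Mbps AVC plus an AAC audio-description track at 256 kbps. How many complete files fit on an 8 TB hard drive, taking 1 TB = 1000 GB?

3697

Audio: 256 kbps = 0.256 Mbps.
Total bitrate: 35.256 Mbps.
Per item: 35.256 Mbps × 491 s = 17,311 Mb = 2,164 MB.
Capacity: 8 TB = 64,000,000 Mb; 3697.14 items → 3697 complete.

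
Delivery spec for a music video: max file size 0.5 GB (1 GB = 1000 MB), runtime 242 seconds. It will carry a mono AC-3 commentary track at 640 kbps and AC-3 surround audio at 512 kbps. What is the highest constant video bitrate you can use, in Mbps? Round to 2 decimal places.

Budget: 0.5 GB = 4000.0 Mb.
Total bitrate budget: 4000.0 Mb / 242 s = 16.529 Mbps.
Audio total: 640 + 512 = 1152 kbps = 1.152 Mbps.
Video: 16.529 − 1.152 = 15.377 Mbps.

15.38 Mbps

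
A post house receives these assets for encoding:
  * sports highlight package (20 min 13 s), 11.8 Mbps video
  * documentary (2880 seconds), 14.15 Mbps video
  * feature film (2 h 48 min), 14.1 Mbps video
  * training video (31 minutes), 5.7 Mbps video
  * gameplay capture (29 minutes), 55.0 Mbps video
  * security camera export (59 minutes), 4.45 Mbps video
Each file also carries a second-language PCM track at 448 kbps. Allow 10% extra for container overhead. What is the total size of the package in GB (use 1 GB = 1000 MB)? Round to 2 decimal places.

45.21 GB

Audio: 448 kbps = 0.448 Mbps.
sports highlight package: 12.248 Mbps × 1213 s × 1.10 = 16342.5 Mb
documentary: 14.598 Mbps × 2880 s × 1.10 = 46246.5 Mb
feature film: 14.548 Mbps × 10080 s × 1.10 = 161308.2 Mb
training video: 6.148 Mbps × 1860 s × 1.10 = 12578.8 Mb
gameplay capture: 55.448 Mbps × 1740 s × 1.10 = 106127.5 Mb
security camera export: 4.898 Mbps × 3540 s × 1.10 = 19072.8 Mb
Total: 361676.3 Mb = 45209.5 MB.
= 45.21 GB.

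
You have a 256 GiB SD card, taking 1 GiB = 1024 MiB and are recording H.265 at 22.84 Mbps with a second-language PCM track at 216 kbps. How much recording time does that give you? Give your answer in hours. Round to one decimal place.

Audio: 216 kbps = 0.216 Mbps.
Total bitrate: 22.84 + 0.216 = 23.056 Mbps.
Capacity: 256 GiB = 2,199,023 Mb.
Recording time: 2,199,023 / 23.056 = 95,377 s ≈ 26.5 hours.

26.5 hours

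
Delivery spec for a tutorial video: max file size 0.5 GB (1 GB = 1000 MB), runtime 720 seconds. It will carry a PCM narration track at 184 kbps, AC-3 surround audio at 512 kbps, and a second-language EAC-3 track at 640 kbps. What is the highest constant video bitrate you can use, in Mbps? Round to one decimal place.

Budget: 0.5 GB = 4000.0 Mb.
Total bitrate budget: 4000.0 Mb / 720 s = 5.556 Mbps.
Audio total: 184 + 512 + 640 = 1336 kbps = 1.336 Mbps.
Video: 5.556 − 1.336 = 4.220 Mbps.

4.2 Mbps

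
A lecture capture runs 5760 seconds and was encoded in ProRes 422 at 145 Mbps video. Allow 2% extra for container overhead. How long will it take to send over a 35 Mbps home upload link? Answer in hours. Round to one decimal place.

6.8 hours

File: 145.000 Mbps × 5760 s = 835200.0 Mb.
With 2% container overhead: ×1.02. → 851904.0 Mb.
At 35 Mbps: 851904.0 / 35 = 24340.1 s ≈ 6.76 hours.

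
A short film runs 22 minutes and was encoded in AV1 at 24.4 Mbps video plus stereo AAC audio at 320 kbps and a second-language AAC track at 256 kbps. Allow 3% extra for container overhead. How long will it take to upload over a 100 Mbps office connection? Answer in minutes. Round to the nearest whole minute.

6 minutes

22 min = 1320 s
Audio total: 320 + 256 = 576 kbps = 0.576 Mbps.
Total bitrate: 24.976 Mbps.
File: 24.976 Mbps × 1320 s = 32968.3 Mb.
With 3% container overhead: ×1.03. → 33957.4 Mb.
At 100 Mbps: 33957.4 / 100 = 339.6 s ≈ 5.66 minutes.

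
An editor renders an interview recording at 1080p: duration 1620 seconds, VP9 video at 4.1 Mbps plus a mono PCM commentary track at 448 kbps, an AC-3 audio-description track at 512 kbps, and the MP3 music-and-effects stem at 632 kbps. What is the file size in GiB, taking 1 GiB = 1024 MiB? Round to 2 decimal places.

Audio total: 448 + 512 + 632 = 1592 kbps = 1.592 Mbps.
Total bitrate: 4.1 + 1.592 = 5.692 Mbps.
Stream data: 5.692 Mbps × 1620 s = 9221.0 Mb.
9,221 Mb = 1,152,630,000 bytes ÷ 1,073,741,824 = 1.073 GiB.

1.07 GiB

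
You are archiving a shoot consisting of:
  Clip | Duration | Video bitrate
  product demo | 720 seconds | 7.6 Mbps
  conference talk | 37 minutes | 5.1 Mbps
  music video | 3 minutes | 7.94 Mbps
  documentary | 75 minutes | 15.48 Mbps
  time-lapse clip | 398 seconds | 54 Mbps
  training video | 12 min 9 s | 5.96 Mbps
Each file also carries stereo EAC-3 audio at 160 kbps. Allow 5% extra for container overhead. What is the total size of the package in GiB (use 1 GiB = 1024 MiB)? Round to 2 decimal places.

Audio: 160 kbps = 0.160 Mbps.
product demo: 7.760 Mbps × 720 s × 1.05 = 5866.6 Mb
conference talk: 5.260 Mbps × 2220 s × 1.05 = 12261.1 Mb
music video: 8.100 Mbps × 180 s × 1.05 = 1530.9 Mb
documentary: 15.640 Mbps × 4500 s × 1.05 = 73899.0 Mb
time-lapse clip: 54.160 Mbps × 398 s × 1.05 = 22633.5 Mb
training video: 6.120 Mbps × 729 s × 1.05 = 4684.6 Mb
Total: 120875.5 Mb = 15109.4 MB.
= 14.07 GiB.

14.07 GiB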